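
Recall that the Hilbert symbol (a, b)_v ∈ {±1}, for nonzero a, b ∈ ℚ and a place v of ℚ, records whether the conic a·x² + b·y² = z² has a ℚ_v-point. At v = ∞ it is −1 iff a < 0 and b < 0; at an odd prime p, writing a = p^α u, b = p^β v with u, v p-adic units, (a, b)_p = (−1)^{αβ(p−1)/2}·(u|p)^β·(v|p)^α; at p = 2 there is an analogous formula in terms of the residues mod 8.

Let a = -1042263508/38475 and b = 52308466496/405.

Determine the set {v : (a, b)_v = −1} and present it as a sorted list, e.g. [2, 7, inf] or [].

[5, 29]

Mod squares: a ≡ -247, b ≡ 33773545. Check v ∈ {∞, 2, 3, 5, 11, 13, 19, 23, 29, 37, 41}.
v=2: v_2(a)=2, v_2(b)=6; units ≡ 1, 1 (mod 8); ε·ε+αω+βω = 0·0+2·0+6·0 ≡ 0  ⇒  (a,b)_2 = +1.
v=∞: -247 < 0 and 33773545 > 0  ⇒  (a,b)_∞ = +1.
v=37: a=37^2·(≡4), b=37^0·(≡5) mod 37; (4|37)=+1, (5|37)=-1; (−1)^{2·0·18}·(+1)^0·(-1)^2 = +1.
v=41: a=41^0·(≡2), b=41^1·(≡11) mod 41; (2|41)=+1, (11|41)=-1; (−1)^{0·1·20}·(+1)^1·(-1)^0 = +1.
v=5: a=5^-2·(≡3), b=5^-1·(≡1) mod 5; (3|5)=-1, (1|5)=+1; (−1)^{-2·-1·2}·(-1)^-1·(+1)^-2 = -1.
v=19: a=19^-1·(≡5), b=19^1·(≡10) mod 19; (5|19)=+1, (10|19)=-1; (−1)^{-1·1·9}·(+1)^1·(-1)^-1 = +1.
v=3: a=3^-4·(≡2), b=3^-4·(≡1) mod 3; (2|3)=-1, (1|3)=+1; (−1)^{-4·-4·1}·(-1)^-4·(+1)^-4 = +1.
v=11: a=11^4·(≡6), b=11^2·(≡5) mod 11; (6|11)=-1, (5|11)=+1; (−1)^{4·2·5}·(-1)^2·(+1)^4 = +1.
v=23: a=23^0·(≡4), b=23^1·(≡2) mod 23; (4|23)=+1, (2|23)=+1; (−1)^{0·1·11}·(+1)^1·(+1)^0 = +1.
v=13: a=13^1·(≡7), b=13^1·(≡8) mod 13; (7|13)=-1, (8|13)=-1; (−1)^{1·1·6}·(-1)^1·(-1)^1 = +1.
v=29: a=29^0·(≡18), b=29^1·(≡7) mod 29; (18|29)=-1, (7|29)=+1; (−1)^{0·1·14}·(-1)^1·(+1)^0 = -1.
(-247, 33773545 / ℚ) ramifies at {5, 29}: a division algebra.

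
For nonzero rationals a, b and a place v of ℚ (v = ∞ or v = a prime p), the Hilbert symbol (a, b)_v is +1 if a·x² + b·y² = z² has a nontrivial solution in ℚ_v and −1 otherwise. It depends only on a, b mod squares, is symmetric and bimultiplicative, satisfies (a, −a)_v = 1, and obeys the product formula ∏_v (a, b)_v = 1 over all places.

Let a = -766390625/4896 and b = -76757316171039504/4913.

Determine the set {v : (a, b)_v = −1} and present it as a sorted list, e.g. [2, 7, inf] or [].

(a, b) ≡ (-34034, -17017) mod (ℚ^×)²; places V = {2, 3, 5, 7, 11, 13, 17, ∞}.
(a,b)_∞: sgn(-34034)=−, sgn(-17017)=−, so -1.
(a,b)_5: α=6, u≡1; β=0, v≡2 (mod 5); (1|5)=+1, (2|5)=-1; sign (−1)^0·+1^0·-1^6 = +1.
(a,b)_7: α=3, u≡6; β=3, v≡3 (mod 7); (6|7)=-1, (3|7)=-1; sign (−1)^1·-1^3·-1^3 = -1.
(a,b)_3: α=-2, u≡1; β=14, v≡2 (mod 3); (1|3)=+1, (2|3)=-1; sign (−1)^0·+1^14·-1^-2 = +1.
(a,b)_13: α=1, u≡2; β=3, v≡12 (mod 13); (2|13)=-1, (12|13)=+1; sign (−1)^0·-1^3·+1^1 = -1.
(a,b)_17: α=-1, u≡8; β=-3, v≡1 (mod 17); (8|17)=+1, (1|17)=+1; sign (−1)^0·+1^-3·+1^-1 = +1.
(a,b)_11: α=1, u≡2; β=3, v≡3 (mod 11); (2|11)=-1, (3|11)=+1; sign (−1)^1·-1^3·+1^1 = +1.
(a,b)_2: α=-5, β=4; u≡7, v≡7 (mod 8); ε(u)ε(v)=1·1, αω(v)=-5·0, βω(u)=4·0; sum ≡ 1  ⇒  -1.
(-34034, -17017 / ℚ) ramifies at {2, 7, 13, ∞}: a division algebra.

[2, 7, 13, inf]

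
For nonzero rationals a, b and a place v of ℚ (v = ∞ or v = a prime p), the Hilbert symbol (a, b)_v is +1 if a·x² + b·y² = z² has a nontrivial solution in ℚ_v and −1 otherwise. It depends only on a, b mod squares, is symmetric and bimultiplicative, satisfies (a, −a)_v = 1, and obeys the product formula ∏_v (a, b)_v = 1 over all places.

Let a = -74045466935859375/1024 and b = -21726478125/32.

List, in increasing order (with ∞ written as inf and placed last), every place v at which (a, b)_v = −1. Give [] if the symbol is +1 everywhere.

Mod squares: a ≡ -255, b ≡ -330. Check v ∈ {∞, 2, 3, 5, 11, 17}.
v=2: v_2(a)=-10, v_2(b)=-5; units ≡ 1, 3 (mod 8); ε·ε+αω+βω = 0·1+-10·1+-5·0 ≡ 0  ⇒  (a,b)_2 = +1.
v=17: a=17^3·(≡8), b=17^2·(≡14) mod 17; (8|17)=+1, (14|17)=-1; (−1)^{3·2·8}·(+1)^2·(-1)^3 = -1.
v=∞: -255 < 0 and -330 < 0  ⇒  (a,b)_∞ = -1.
v=5: a=5^7·(≡4), b=5^5·(≡1) mod 5; (4|5)=+1, (1|5)=+1; (−1)^{7·5·2}·(+1)^5·(+1)^7 = +1.
v=3: a=3^13·(≡2), b=3^7·(≡1) mod 3; (2|3)=-1, (1|3)=+1; (−1)^{13·7·1}·(-1)^7·(+1)^13 = +1.
v=11: a=11^2·(≡5), b=11^1·(≡5) mod 11; (5|11)=+1, (5|11)=+1; (−1)^{2·1·5}·(+1)^1·(+1)^2 = +1.
Ram(-255, -330) = {17, ∞}; no ℚ_17-point on the conic.

[17, inf]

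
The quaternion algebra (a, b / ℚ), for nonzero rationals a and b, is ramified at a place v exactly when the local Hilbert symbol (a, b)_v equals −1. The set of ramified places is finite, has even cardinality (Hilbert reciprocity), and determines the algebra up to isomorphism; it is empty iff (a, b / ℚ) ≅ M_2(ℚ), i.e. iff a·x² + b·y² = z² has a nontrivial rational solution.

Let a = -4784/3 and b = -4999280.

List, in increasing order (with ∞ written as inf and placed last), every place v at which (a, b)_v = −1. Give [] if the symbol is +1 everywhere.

[5, 13, 19, inf]

Mod squares: a ≡ -897, b ≡ -312455. Check v ∈ {∞, 2, 3, 5, 11, 13, 19, 23}.
v=∞: -897 < 0 and -312455 < 0  ⇒  (a,b)_∞ = -1.
v=19: a=19^0·(≡14), b=19^1·(≡11) mod 19; (14|19)=-1, (11|19)=+1; (−1)^{0·1·9}·(-1)^1·(+1)^0 = -1.
v=5: a=5^0·(≡2), b=5^1·(≡4) mod 5; (2|5)=-1, (4|5)=+1; (−1)^{0·1·2}·(-1)^1·(+1)^0 = -1.
v=3: a=3^-1·(≡1), b=3^0·(≡1) mod 3; (1|3)=+1, (1|3)=+1; (−1)^{-1·0·1}·(+1)^0·(+1)^-1 = +1.
v=2: v_2(a)=4, v_2(b)=4; units ≡ 7, 1 (mod 8); ε·ε+αω+βω = 1·0+4·0+4·0 ≡ 0  ⇒  (a,b)_2 = +1.
v=13: a=13^1·(≡3), b=13^1·(≡6) mod 13; (3|13)=+1, (6|13)=-1; (−1)^{1·1·6}·(+1)^1·(-1)^1 = -1.
v=11: a=11^0·(≡4), b=11^1·(≡7) mod 11; (4|11)=+1, (7|11)=-1; (−1)^{0·1·5}·(+1)^1·(-1)^0 = +1.
v=23: a=23^1·(≡15), b=23^1·(≡13) mod 23; (15|23)=-1, (13|23)=+1; (−1)^{1·1·11}·(-1)^1·(+1)^1 = +1.
|Ram(-897, -312455)| = 4, even; anisotropic at {5, 13, 19, ∞}.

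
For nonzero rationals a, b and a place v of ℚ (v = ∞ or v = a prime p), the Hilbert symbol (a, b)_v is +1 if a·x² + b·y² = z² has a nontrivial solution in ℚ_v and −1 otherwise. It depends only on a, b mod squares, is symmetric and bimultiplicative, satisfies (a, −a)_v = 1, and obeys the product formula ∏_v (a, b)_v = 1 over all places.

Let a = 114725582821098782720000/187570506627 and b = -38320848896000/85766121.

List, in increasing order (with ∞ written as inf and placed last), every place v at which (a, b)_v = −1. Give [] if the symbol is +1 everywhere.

[11, 31]

(a, b) ≡ (6, -64790) mod (ℚ^×)²; places V = {2, 3, 5, 7, 11, 19, 31, ∞}.
(a,b)_2: α=25, β=17; u≡3, v≡5 (mod 8); ε(u)ε(v)=1·0, αω(v)=25·1, βω(u)=17·1; sum ≡ 0  ⇒  +1.
(a,b)_11: α=2, u≡10; β=1, v≡6 (mod 11); (10|11)=-1, (6|11)=-1; sign (−1)^0·-1^1·-1^2 = -1.
(a,b)_7: α=-6, u≡3; β=-6, v≡1 (mod 7); (3|7)=-1, (1|7)=+1; sign (−1)^0·-1^-6·+1^-6 = +1.
(a,b)_31: α=2, u≡21; β=1, v≡10 (mod 31); (21|31)=-1, (10|31)=+1; sign (−1)^0·-1^1·+1^2 = -1.
(a,b)_19: α=6, u≡17; β=3, v≡13 (mod 19); (17|19)=+1, (13|19)=-1; sign (−1)^0·+1^3·-1^6 = +1.
(a,b)_5: α=4, u≡1; β=3, v≡2 (mod 5); (1|5)=+1, (2|5)=-1; sign (−1)^0·+1^3·-1^4 = +1.
(a,b)_∞: sgn(6)=+, sgn(-64790)=−, so +1.
(a,b)_3: α=-13, u≡2; β=-6, v≡1 (mod 3); (2|3)=-1, (1|3)=+1; sign (−1)^0·-1^-6·+1^-13 = +1.
|Ram(6, -64790)| = 2, even; anisotropic at {11, 31}.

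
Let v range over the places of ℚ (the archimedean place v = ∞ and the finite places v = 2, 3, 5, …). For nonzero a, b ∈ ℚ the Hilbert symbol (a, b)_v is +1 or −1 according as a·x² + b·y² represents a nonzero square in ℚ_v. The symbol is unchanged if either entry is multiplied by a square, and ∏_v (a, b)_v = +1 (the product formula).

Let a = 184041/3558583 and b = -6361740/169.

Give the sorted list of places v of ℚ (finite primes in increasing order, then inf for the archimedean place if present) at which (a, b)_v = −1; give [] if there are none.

[5, 7, 11, 17]

Mod squares: a ≡ 7, b ≡ -19635. Check v ∈ {∞, 2, 3, 5, 7, 11, 13, 17, 23, 31}.
v=11: a=11^2·(≡6), b=11^1·(≡10) mod 11; (6|11)=-1, (10|11)=-1; (−1)^{2·1·5}·(-1)^1·(-1)^2 = -1.
v=∞: 7 > 0 and -19635 < 0  ⇒  (a,b)_∞ = +1.
v=2: v_2(a)=0, v_2(b)=2; units ≡ 7, 5 (mod 8); ε·ε+αω+βω = 1·0+0·1+2·0 ≡ 0  ⇒  (a,b)_2 = +1.
v=7: a=7^-1·(≡4), b=7^1·(≡4) mod 7; (4|7)=+1, (4|7)=+1; (−1)^{-1·1·3}·(+1)^1·(+1)^-1 = -1.
v=17: a=17^0·(≡12), b=17^1·(≡16) mod 17; (12|17)=-1, (16|17)=+1; (−1)^{0·1·8}·(-1)^1·(+1)^0 = -1.
v=5: a=5^0·(≡2), b=5^1·(≡3) mod 5; (2|5)=-1, (3|5)=-1; (−1)^{0·1·2}·(-1)^1·(-1)^0 = -1.
v=13: a=13^2·(≡5), b=13^-2·(≡5) mod 13; (5|13)=-1, (5|13)=-1; (−1)^{2·-2·6}·(-1)^-2·(-1)^2 = +1.
v=23: a=23^-2·(≡10), b=23^0·(≡19) mod 23; (10|23)=-1, (19|23)=-1; (−1)^{-2·0·11}·(-1)^0·(-1)^-2 = +1.
v=31: a=31^-2·(≡4), b=31^0·(≡19) mod 31; (4|31)=+1, (19|31)=+1; (−1)^{-2·0·15}·(+1)^0·(+1)^-2 = +1.
v=3: a=3^2·(≡1), b=3^5·(≡1) mod 3; (1|3)=+1, (1|3)=+1; (−1)^{2·5·1}·(+1)^5·(+1)^2 = +1.
(7, -19635 / ℚ) ramifies at {5, 7, 11, 17}: a division algebra.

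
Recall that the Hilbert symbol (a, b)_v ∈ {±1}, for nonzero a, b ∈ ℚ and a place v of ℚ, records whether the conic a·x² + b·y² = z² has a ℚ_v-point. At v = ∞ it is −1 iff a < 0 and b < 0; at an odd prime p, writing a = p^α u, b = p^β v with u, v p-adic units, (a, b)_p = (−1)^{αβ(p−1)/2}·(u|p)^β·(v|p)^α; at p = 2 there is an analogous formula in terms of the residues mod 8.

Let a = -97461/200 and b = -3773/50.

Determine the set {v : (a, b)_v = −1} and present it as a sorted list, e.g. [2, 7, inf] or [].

(a, b) ≡ (-442, -154) mod (ℚ^×)²; places V = {2, 3, 5, 7, 11, 13, 17, ∞}.
(a,b)_17: α=1, u≡1; β=0, v≡16 (mod 17); (1|17)=+1, (16|17)=+1; sign (−1)^0·+1^0·+1^1 = +1.
(a,b)_5: α=-2, u≡3; β=-2, v≡1 (mod 5); (3|5)=-1, (1|5)=+1; sign (−1)^0·-1^-2·+1^-2 = +1.
(a,b)_13: α=1, u≡6; β=0, v≡8 (mod 13); (6|13)=-1, (8|13)=-1; sign (−1)^0·-1^0·-1^1 = -1.
(a,b)_2: α=-3, β=-1; u≡3, v≡3 (mod 8); ε(u)ε(v)=1·1, αω(v)=-3·1, βω(u)=-1·1; sum ≡ 1  ⇒  -1.
(a,b)_7: α=2, u≡5; β=3, v≡3 (mod 7); (5|7)=-1, (3|7)=-1; sign (−1)^0·-1^3·-1^2 = -1.
(a,b)_11: α=0, u≡5; β=1, v≡7 (mod 11); (5|11)=+1, (7|11)=-1; sign (−1)^0·+1^1·-1^0 = +1.
(a,b)_3: α=2, u≡2; β=0, v≡2 (mod 3); (2|3)=-1, (2|3)=-1; sign (−1)^0·-1^0·-1^2 = +1.
(a,b)_∞: sgn(-442)=−, sgn(-154)=−, so -1.
Ram(-442, -154) = {2, 7, 13, ∞}; no ℚ_2-point on the conic.

[2, 7, 13, inf]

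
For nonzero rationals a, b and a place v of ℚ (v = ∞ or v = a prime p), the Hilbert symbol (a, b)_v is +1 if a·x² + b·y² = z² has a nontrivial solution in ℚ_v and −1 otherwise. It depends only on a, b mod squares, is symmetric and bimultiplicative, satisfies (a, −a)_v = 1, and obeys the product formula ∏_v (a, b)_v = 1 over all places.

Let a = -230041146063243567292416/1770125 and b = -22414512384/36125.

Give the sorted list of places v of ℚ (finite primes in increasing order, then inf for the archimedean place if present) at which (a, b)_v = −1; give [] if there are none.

(a, b) ≡ (-4070, -402005) mod (ℚ^×)²; places V = {2, 3, 5, 7, 11, 17, 37, 41, 53, ∞}.
(a,b)_37: α=3, u≡21; β=1, v≡20 (mod 37); (21|37)=+1, (20|37)=-1; sign (−1)^0·+1^1·-1^3 = -1.
(a,b)_53: α=2, u≡11; β=1, v≡29 (mod 53); (11|53)=+1, (29|53)=+1; sign (−1)^0·+1^1·+1^2 = +1.
(a,b)_3: α=6, u≡1; β=2, v≡1 (mod 3); (1|3)=+1, (1|3)=+1; sign (−1)^0·+1^2·+1^6 = +1.
(a,b)_41: α=2, u≡11; β=1, v≡13 (mod 41); (11|41)=-1, (13|41)=-1; sign (−1)^0·-1^1·-1^2 = -1.
(a,b)_∞: sgn(-4070)=−, sgn(-402005)=−, so -1.
(a,b)_7: α=-2, u≡4; β=0, v≡6 (mod 7); (4|7)=+1, (6|7)=-1; sign (−1)^0·+1^0·-1^-2 = +1.
(a,b)_11: α=5, u≡9; β=2, v≡1 (mod 11); (9|11)=+1, (1|11)=+1; sign (−1)^0·+1^2·+1^5 = +1.
(a,b)_2: α=13, β=8; u≡5, v≡3 (mod 8); ε(u)ε(v)=0·1, αω(v)=13·1, βω(u)=8·1; sum ≡ 1  ⇒  -1.
(a,b)_5: α=-3, u≡4; β=-3, v≡4 (mod 5); (4|5)=+1, (4|5)=+1; sign (−1)^0·+1^-3·+1^-3 = +1.
(a,b)_17: α=-2, u≡11; β=-2, v≡10 (mod 17); (11|17)=-1, (10|17)=-1; sign (−1)^0·-1^-2·-1^-2 = +1.
|Ram(-4070, -402005)| = 4, even; anisotropic at {2, 37, 41, ∞}.

[2, 37, 41, inf]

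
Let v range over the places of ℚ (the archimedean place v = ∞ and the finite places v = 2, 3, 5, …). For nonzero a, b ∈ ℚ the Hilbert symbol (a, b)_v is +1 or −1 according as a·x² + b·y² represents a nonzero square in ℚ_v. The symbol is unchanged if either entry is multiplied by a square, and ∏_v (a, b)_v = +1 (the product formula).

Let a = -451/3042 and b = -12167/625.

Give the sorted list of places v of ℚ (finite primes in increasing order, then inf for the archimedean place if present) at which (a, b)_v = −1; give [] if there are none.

[11, inf]

(a, b) ≡ (-902, -23) mod (ℚ^×)²; places V = {2, 3, 5, 11, 13, 23, 41, ∞}.
(a,b)_41: α=1, u≡14; β=0, v≡1 (mod 41); (14|41)=-1, (1|41)=+1; sign (−1)^0·-1^0·+1^1 = +1.
(a,b)_5: α=0, u≡2; β=-4, v≡3 (mod 5); (2|5)=-1, (3|5)=-1; sign (−1)^0·-1^-4·-1^0 = +1.
(a,b)_3: α=-2, u≡1; β=0, v≡1 (mod 3); (1|3)=+1, (1|3)=+1; sign (−1)^0·+1^0·+1^-2 = +1.
(a,b)_2: α=-1, β=0; u≡5, v≡1 (mod 8); ε(u)ε(v)=0·0, αω(v)=-1·0, βω(u)=0·1; sum ≡ 0  ⇒  +1.
(a,b)_23: α=0, u≡13; β=3, v≡17 (mod 23); (13|23)=+1, (17|23)=-1; sign (−1)^0·+1^3·-1^0 = +1.
(a,b)_11: α=1, u≡6; β=0, v≡6 (mod 11); (6|11)=-1, (6|11)=-1; sign (−1)^0·-1^0·-1^1 = -1.
(a,b)_13: α=-2, u≡6; β=0, v≡1 (mod 13); (6|13)=-1, (1|13)=+1; sign (−1)^0·-1^0·+1^-2 = +1.
(a,b)_∞: sgn(-902)=−, sgn(-23)=−, so -1.
(-902, -23 / ℚ) ramifies at {11, ∞}: a division algebra.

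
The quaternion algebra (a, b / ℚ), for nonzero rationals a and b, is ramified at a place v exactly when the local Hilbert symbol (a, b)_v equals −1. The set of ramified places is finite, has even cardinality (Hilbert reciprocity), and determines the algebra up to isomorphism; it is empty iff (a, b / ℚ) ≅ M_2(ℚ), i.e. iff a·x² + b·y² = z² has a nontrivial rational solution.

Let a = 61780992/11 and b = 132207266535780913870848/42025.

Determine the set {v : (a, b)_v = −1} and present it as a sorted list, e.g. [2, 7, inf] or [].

Mod squares: a ≡ 3927, b ≡ 78. Check v ∈ {∞, 2, 3, 5, 7, 11, 13, 17, 19, 37, 41}.
v=2: v_2(a)=10, v_2(b)=11; units ≡ 7, 7 (mod 8); ε·ε+αω+βω = 1·1+10·0+11·0 ≡ 1  ⇒  (a,b)_2 = -1.
v=41: a=41^0·(≡39), b=41^-2·(≡33) mod 41; (39|41)=+1, (33|41)=+1; (−1)^{0·-2·20}·(+1)^-2·(+1)^0 = +1.
v=7: a=7^1·(≡1), b=7^4·(≡2) mod 7; (1|7)=+1, (2|7)=+1; (−1)^{1·4·3}·(+1)^4·(+1)^1 = +1.
v=17: a=17^1·(≡14), b=17^2·(≡3) mod 17; (14|17)=-1, (3|17)=-1; (−1)^{1·2·8}·(-1)^2·(-1)^1 = -1.
v=∞: 3927 > 0 and 78 > 0  ⇒  (a,b)_∞ = +1.
v=37: a=37^0·(≡22), b=37^2·(≡10) mod 37; (22|37)=-1, (10|37)=+1; (−1)^{0·2·18}·(-1)^2·(+1)^0 = +1.
v=19: a=19^0·(≡2), b=19^2·(≡18) mod 19; (2|19)=-1, (18|19)=-1; (−1)^{0·2·9}·(-1)^2·(-1)^0 = +1.
v=13: a=13^2·(≡9), b=13^7·(≡11) mod 13; (9|13)=+1, (11|13)=-1; (−1)^{2·7·6}·(+1)^7·(-1)^2 = +1.
v=3: a=3^1·(≡1), b=3^1·(≡2) mod 3; (1|3)=+1, (2|3)=-1; (−1)^{1·1·1}·(+1)^1·(-1)^1 = +1.
v=11: a=11^-1·(≡9), b=11^0·(≡3) mod 11; (9|11)=+1, (3|11)=+1; (−1)^{-1·0·5}·(+1)^0·(+1)^-1 = +1.
v=5: a=5^0·(≡2), b=5^-2·(≡3) mod 5; (2|5)=-1, (3|5)=-1; (−1)^{0·-2·2}·(-1)^-2·(-1)^0 = +1.
Ram(3927, 78) = {2, 17}; no ℚ_2-point on the conic.

[2, 17]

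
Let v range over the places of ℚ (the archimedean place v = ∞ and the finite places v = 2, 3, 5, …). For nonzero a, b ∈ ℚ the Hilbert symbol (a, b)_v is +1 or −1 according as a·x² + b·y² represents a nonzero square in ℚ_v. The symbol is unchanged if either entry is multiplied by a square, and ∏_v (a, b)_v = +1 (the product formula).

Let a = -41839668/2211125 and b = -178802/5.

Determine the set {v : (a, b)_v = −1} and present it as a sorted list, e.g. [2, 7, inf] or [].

Mod squares: a ≡ -65, b ≡ -10. Check v ∈ {∞, 2, 3, 5, 7, 13, 19, 23}.
v=∞: -65 < 0 and -10 < 0  ⇒  (a,b)_∞ = -1.
v=19: a=19^-2·(≡6), b=19^0·(≡9) mod 19; (6|19)=+1, (9|19)=+1; (−1)^{-2·0·9}·(+1)^0·(+1)^-2 = +1.
v=3: a=3^2·(≡1), b=3^0·(≡2) mod 3; (1|3)=+1, (2|3)=-1; (−1)^{2·0·1}·(+1)^0·(-1)^2 = +1.
v=7: a=7^-2·(≡6), b=7^0·(≡4) mod 7; (6|7)=-1, (4|7)=+1; (−1)^{-2·0·3}·(-1)^0·(+1)^-2 = +1.
v=23: a=23^2·(≡6), b=23^2·(≡6) mod 23; (6|23)=+1, (6|23)=+1; (−1)^{2·2·11}·(+1)^2·(+1)^2 = +1.
v=13: a=13^3·(≡2), b=13^2·(≡12) mod 13; (2|13)=-1, (12|13)=+1; (−1)^{3·2·6}·(-1)^2·(+1)^3 = +1.
v=5: a=5^-3·(≡3), b=5^-1·(≡3) mod 5; (3|5)=-1, (3|5)=-1; (−1)^{-3·-1·2}·(-1)^-1·(-1)^-3 = +1.
v=2: v_2(a)=2, v_2(b)=1; units ≡ 7, 3 (mod 8); ε·ε+αω+βω = 1·1+2·1+1·0 ≡ 1  ⇒  (a,b)_2 = -1.
|Ram(-65, -10)| = 2, even; anisotropic at {2, ∞}.

[2, inf]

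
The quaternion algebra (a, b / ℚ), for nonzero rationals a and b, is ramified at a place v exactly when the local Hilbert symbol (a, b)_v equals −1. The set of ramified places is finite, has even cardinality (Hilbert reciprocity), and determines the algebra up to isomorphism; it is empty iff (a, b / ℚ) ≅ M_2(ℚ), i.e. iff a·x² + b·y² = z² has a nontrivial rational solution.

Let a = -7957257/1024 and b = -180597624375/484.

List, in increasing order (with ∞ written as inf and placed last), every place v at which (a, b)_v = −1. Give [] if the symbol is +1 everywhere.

(a, b) ≡ (-162393, -399) mod (ℚ^×)²; places V = {2, 3, 5, 7, 11, 19, 23, 37, ∞}.
(a,b)_23: α=0, u≡14; β=2, v≡7 (mod 23); (14|23)=-1, (7|23)=-1; sign (−1)^0·-1^2·-1^0 = +1.
(a,b)_2: α=-10, β=-2; u≡7, v≡1 (mod 8); ε(u)ε(v)=1·0, αω(v)=-10·0, βω(u)=-2·0; sum ≡ 0  ⇒  +1.
(a,b)_19: α=1, u≡12; β=1, v≡5 (mod 19); (12|19)=-1, (5|19)=+1; sign (−1)^1·-1^1·+1^1 = +1.
(a,b)_5: α=0, u≡2; β=4, v≡4 (mod 5); (2|5)=-1, (4|5)=+1; sign (−1)^0·-1^4·+1^0 = +1.
(a,b)_11: α=1, u≡6; β=-2, v≡2 (mod 11); (6|11)=-1, (2|11)=-1; sign (−1)^0·-1^-2·-1^1 = -1.
(a,b)_37: α=1, u≡23; β=2, v≡6 (mod 37); (23|37)=-1, (6|37)=-1; sign (−1)^0·-1^2·-1^1 = -1.
(a,b)_7: α=3, u≡3; β=1, v≡3 (mod 7); (3|7)=-1, (3|7)=-1; sign (−1)^1·-1^1·-1^3 = -1.
(a,b)_3: α=1, u≡1; β=1, v≡2 (mod 3); (1|3)=+1, (2|3)=-1; sign (−1)^1·+1^1·-1^1 = +1.
(a,b)_∞: sgn(-162393)=−, sgn(-399)=−, so -1.
|Ram(-162393, -399)| = 4, even; anisotropic at {7, 11, 37, ∞}.

[7, 11, 37, inf]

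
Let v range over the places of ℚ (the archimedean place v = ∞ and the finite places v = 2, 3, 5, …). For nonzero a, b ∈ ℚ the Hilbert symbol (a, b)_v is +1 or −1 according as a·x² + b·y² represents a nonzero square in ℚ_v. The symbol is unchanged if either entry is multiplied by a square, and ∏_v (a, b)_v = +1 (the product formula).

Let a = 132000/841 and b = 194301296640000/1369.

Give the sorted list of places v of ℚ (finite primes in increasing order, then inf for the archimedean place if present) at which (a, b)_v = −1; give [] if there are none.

[]

(a, b) ≡ (330, 1) mod (ℚ^×)²; places V = {2, 3, 5, 11, 29, 37, ∞}.
(a,b)_29: α=-2, u≡21; β=0, v≡20 (mod 29); (21|29)=-1, (20|29)=+1; sign (−1)^0·-1^0·+1^-2 = +1.
(a,b)_3: α=1, u≡2; β=4, v≡1 (mod 3); (2|3)=-1, (1|3)=+1; sign (−1)^0·-1^4·+1^1 = +1.
(a,b)_5: α=3, u≡1; β=4, v≡1 (mod 5); (1|5)=+1, (1|5)=+1; sign (−1)^0·+1^4·+1^3 = +1.
(a,b)_37: α=0, u≡9; β=-2, v≡25 (mod 37); (9|37)=+1, (25|37)=+1; sign (−1)^0·+1^-2·+1^0 = +1.
(a,b)_11: α=1, u≡2; β=4, v≡4 (mod 11); (2|11)=-1, (4|11)=+1; sign (−1)^0·-1^4·+1^1 = +1.
(a,b)_∞: sgn(330)=+, sgn(1)=+, so +1.
(a,b)_2: α=5, β=18; u≡5, v≡1 (mod 8); ε(u)ε(v)=0·0, αω(v)=5·0, βω(u)=18·1; sum ≡ 0  ⇒  +1.
Ram(a, b) = ∅: the form 330·x² + 1·y² − z² is isotropic over every ℚ_v, so by Hasse–Minkowski it is isotropic over ℚ.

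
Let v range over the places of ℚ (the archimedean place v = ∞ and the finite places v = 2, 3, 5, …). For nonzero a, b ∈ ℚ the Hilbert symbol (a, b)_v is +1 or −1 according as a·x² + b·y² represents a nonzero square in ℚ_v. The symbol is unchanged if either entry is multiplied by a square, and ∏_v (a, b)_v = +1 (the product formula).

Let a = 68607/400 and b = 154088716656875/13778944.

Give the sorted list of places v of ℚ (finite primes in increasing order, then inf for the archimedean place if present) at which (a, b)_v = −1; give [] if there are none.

(a, b) ≡ (7, 5235659) mod (ℚ^×)²; places V = {2, 3, 5, 7, 11, 13, 19, 29, 31, 41, 47, ∞}.
(a,b)_41: α=0, u≡15; β=1, v≡10 (mod 41); (15|41)=-1, (10|41)=+1; sign (−1)^0·-1^1·+1^0 = -1.
(a,b)_∞: sgn(7)=+, sgn(5235659)=+, so +1.
(a,b)_29: α=0, u≡6; β=-2, v≡4 (mod 29); (6|29)=+1, (4|29)=+1; sign (−1)^0·+1^-2·+1^0 = +1.
(a,b)_3: α=4, u≡1; β=0, v≡2 (mod 3); (1|3)=+1, (2|3)=-1; sign (−1)^0·+1^0·-1^4 = +1.
(a,b)_19: α=0, u≡17; β=1, v≡7 (mod 19); (17|19)=+1, (7|19)=+1; sign (−1)^0·+1^1·+1^0 = +1.
(a,b)_7: α=1, u≡1; β=2, v≡2 (mod 7); (1|7)=+1, (2|7)=+1; sign (−1)^0·+1^2·+1^1 = +1.
(a,b)_13: α=0, u≡11; β=1, v≡10 (mod 13); (11|13)=-1, (10|13)=+1; sign (−1)^0·-1^1·+1^0 = -1.
(a,b)_11: α=2, u≡7; β=1, v≡6 (mod 11); (7|11)=-1, (6|11)=-1; sign (−1)^0·-1^1·-1^2 = -1.
(a,b)_31: α=0, u≡9; β=2, v≡5 (mod 31); (9|31)=+1, (5|31)=+1; sign (−1)^0·+1^2·+1^0 = +1.
(a,b)_5: α=-2, u≡2; β=4, v≡4 (mod 5); (2|5)=-1, (4|5)=+1; sign (−1)^0·-1^4·+1^-2 = +1.
(a,b)_47: α=0, u≡21; β=1, v≡27 (mod 47); (21|47)=+1, (27|47)=+1; sign (−1)^0·+1^1·+1^0 = +1.
(a,b)_2: α=-4, β=-14; u≡7, v≡3 (mod 8); ε(u)ε(v)=1·1, αω(v)=-4·1, βω(u)=-14·0; sum ≡ 1  ⇒  -1.
Ram(7, 5235659) = {2, 11, 13, 41}; no ℚ_2-point on the conic.

[2, 11, 13, 41]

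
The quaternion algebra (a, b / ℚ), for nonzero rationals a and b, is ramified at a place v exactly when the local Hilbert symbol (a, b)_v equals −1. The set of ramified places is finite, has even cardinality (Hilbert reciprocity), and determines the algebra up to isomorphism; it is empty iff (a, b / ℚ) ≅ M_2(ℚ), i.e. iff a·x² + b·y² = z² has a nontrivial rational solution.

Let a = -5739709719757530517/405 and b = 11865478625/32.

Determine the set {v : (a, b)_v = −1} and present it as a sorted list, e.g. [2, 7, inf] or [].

[]

(a, b) ≡ (-65, 19372210) mod (ℚ^×)²; places V = {2, 3, 5, 7, 11, 13, 19, 23, 31, ∞}.
(a,b)_31: α=2, u≡1; β=1, v≡3 (mod 31); (1|31)=+1, (3|31)=-1; sign (−1)^0·+1^1·-1^2 = +1.
(a,b)_23: α=2, u≡16; β=1, v≡11 (mod 23); (16|23)=+1, (11|23)=-1; sign (−1)^0·+1^1·-1^2 = +1.
(a,b)_7: α=6, u≡6; β=2, v≡2 (mod 7); (6|7)=-1, (2|7)=+1; sign (−1)^0·-1^2·+1^6 = +1.
(a,b)_19: α=2, u≡6; β=1, v≡10 (mod 19); (6|19)=+1, (10|19)=-1; sign (−1)^0·+1^1·-1^2 = +1.
(a,b)_3: α=-4, u≡1; β=0, v≡1 (mod 3); (1|3)=+1, (1|3)=+1; sign (−1)^0·+1^0·+1^-4 = +1.
(a,b)_11: α=2, u≡4; β=1, v≡2 (mod 11); (4|11)=+1, (2|11)=-1; sign (−1)^0·+1^1·-1^2 = +1.
(a,b)_2: α=0, β=-5; u≡7, v≡1 (mod 8); ε(u)ε(v)=1·0, αω(v)=0·0, βω(u)=-5·0; sum ≡ 0  ⇒  +1.
(a,b)_13: α=3, u≡2; β=1, v≡8 (mod 13); (2|13)=-1, (8|13)=-1; sign (−1)^0·-1^1·-1^3 = +1.
(a,b)_∞: sgn(-65)=−, sgn(19372210)=+, so +1.
(a,b)_5: α=-1, u≡3; β=3, v≡2 (mod 5); (3|5)=-1, (2|5)=-1; sign (−1)^0·-1^3·-1^-1 = +1.
Ram(a, b) = ∅: the form -65·x² + 19372210·y² − z² is isotropic over every ℚ_v, so by Hasse–Minkowski it is isotropic over ℚ.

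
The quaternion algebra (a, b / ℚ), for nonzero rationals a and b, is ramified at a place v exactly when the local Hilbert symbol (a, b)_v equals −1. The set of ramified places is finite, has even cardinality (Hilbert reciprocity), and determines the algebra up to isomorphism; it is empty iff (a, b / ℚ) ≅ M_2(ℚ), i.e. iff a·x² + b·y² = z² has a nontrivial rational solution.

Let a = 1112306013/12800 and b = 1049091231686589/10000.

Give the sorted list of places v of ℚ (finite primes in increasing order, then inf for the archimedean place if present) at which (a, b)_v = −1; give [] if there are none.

Mod squares: a ≡ 4186, b ≡ 69. Check v ∈ {∞, 2, 3, 5, 7, 13, 23}.
v=23: a=23^1·(≡17), b=23^5·(≡1) mod 23; (17|23)=-1, (1|23)=+1; (−1)^{1·5·11}·(-1)^5·(+1)^1 = +1.
v=3: a=3^12·(≡1), b=3^9·(≡2) mod 3; (1|3)=+1, (2|3)=-1; (−1)^{12·9·1}·(+1)^9·(-1)^12 = +1.
v=2: v_2(a)=-9, v_2(b)=-4; units ≡ 5, 5 (mod 8); ε·ε+αω+βω = 0·0+-9·1+-4·1 ≡ 1  ⇒  (a,b)_2 = -1.
v=5: a=5^-2·(≡4), b=5^-4·(≡4) mod 5; (4|5)=+1, (4|5)=+1; (−1)^{-2·-4·2}·(+1)^-4·(+1)^-2 = +1.
v=13: a=13^1·(≡12), b=13^2·(≡9) mod 13; (12|13)=+1, (9|13)=+1; (−1)^{1·2·6}·(+1)^2·(+1)^1 = +1.
v=7: a=7^1·(≡3), b=7^2·(≡6) mod 7; (3|7)=-1, (6|7)=-1; (−1)^{1·2·3}·(-1)^2·(-1)^1 = -1.
v=∞: 4186 > 0 and 69 > 0  ⇒  (a,b)_∞ = +1.
(4186, 69 / ℚ) ramifies at {2, 7}: a division algebra.

[2, 7]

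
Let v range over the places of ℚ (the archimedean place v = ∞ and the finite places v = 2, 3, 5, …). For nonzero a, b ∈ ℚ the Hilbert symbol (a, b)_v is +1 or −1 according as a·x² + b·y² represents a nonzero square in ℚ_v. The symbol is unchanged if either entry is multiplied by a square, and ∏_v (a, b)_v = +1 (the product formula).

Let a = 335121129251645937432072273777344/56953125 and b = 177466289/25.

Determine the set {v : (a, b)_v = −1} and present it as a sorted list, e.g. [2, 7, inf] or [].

(a, b) ≡ (265047055, 3621761) mod (ℚ^×)²; places V = {2, 3, 5, 7, 11, 13, 19, 23, 31, 43, ∞}.
(a,b)_11: α=4, u≡5; β=1, v≡2 (mod 11); (5|11)=+1, (2|11)=-1; sign (−1)^0·+1^1·-1^4 = +1.
(a,b)_2: α=6, β=0; u≡7, v≡1 (mod 8); ε(u)ε(v)=1·0, αω(v)=6·0, βω(u)=0·0; sum ≡ 0  ⇒  +1.
(a,b)_31: α=3, u≡12; β=1, v≡24 (mod 31); (12|31)=-1, (24|31)=-1; sign (−1)^1·-1^1·-1^3 = -1.
(a,b)_43: α=3, u≡19; β=1, v≡32 (mod 43); (19|43)=-1, (32|43)=-1; sign (−1)^1·-1^1·-1^3 = -1.
(a,b)_19: α=3, u≡4; β=1, v≡17 (mod 19); (4|19)=+1, (17|19)=+1; sign (−1)^1·+1^1·+1^3 = -1.
(a,b)_5: α=-7, u≡1; β=-2, v≡4 (mod 5); (1|5)=+1, (4|5)=+1; sign (−1)^0·+1^-2·+1^-7 = +1.
(a,b)_3: α=-6, u≡1; β=0, v≡2 (mod 3); (1|3)=+1, (2|3)=-1; sign (−1)^0·+1^0·-1^-6 = +1.
(a,b)_23: α=3, u≡1; β=0, v≡7 (mod 23); (1|23)=+1, (7|23)=-1; sign (−1)^0·+1^0·-1^3 = -1.
(a,b)_7: α=7, u≡2; β=2, v≡6 (mod 7); (2|7)=+1, (6|7)=-1; sign (−1)^0·+1^2·-1^7 = -1.
(a,b)_13: α=3, u≡12; β=1, v≡8 (mod 13); (12|13)=+1, (8|13)=-1; sign (−1)^0·+1^1·-1^3 = -1.
(a,b)_∞: sgn(265047055)=+, sgn(3621761)=+, so +1.
(265047055, 3621761 / ℚ) ramifies at {7, 13, 19, 23, 31, 43}: a division algebra.

[7, 13, 19, 23, 31, 43]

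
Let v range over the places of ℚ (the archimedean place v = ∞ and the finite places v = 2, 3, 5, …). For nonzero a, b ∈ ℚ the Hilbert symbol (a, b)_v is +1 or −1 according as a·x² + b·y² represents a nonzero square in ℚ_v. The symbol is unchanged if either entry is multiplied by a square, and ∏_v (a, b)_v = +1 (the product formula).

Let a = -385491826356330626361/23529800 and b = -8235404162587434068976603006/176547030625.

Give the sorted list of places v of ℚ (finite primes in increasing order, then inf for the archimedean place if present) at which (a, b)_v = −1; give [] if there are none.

[11, 17, 31, inf]

Mod squares: a ≡ -24242, b ≡ -3466606. Check v ∈ {∞, 2, 3, 5, 7, 11, 13, 17, 19, 23, 31}.
v=11: a=11^4·(≡8), b=11^7·(≡5) mod 11; (8|11)=-1, (5|11)=+1; (−1)^{4·7·5}·(-1)^7·(+1)^4 = -1.
v=31: a=31^1·(≡11), b=31^1·(≡22) mod 31; (11|31)=-1, (22|31)=-1; (−1)^{1·1·15}·(-1)^1·(-1)^1 = -1.
v=∞: -24242 < 0 and -3466606 < 0  ⇒  (a,b)_∞ = -1.
v=2: v_2(a)=-3, v_2(b)=1; units ≡ 7, 1 (mod 8); ε·ε+αω+βω = 1·0+-3·0+1·0 ≡ 0  ⇒  (a,b)_2 = +1.
v=19: a=19^2·(≡13), b=19^4·(≡16) mod 19; (13|19)=-1, (16|19)=+1; (−1)^{2·4·9}·(-1)^4·(+1)^2 = +1.
v=23: a=23^1·(≡2), b=23^1·(≡22) mod 23; (2|23)=+1, (22|23)=-1; (−1)^{1·1·11}·(+1)^1·(-1)^1 = +1.
v=13: a=13^4·(≡12), b=13^3·(≡11) mod 13; (12|13)=+1, (11|13)=-1; (−1)^{4·3·6}·(+1)^3·(-1)^4 = +1.
v=5: a=5^-2·(≡2), b=5^-4·(≡1) mod 5; (2|5)=-1, (1|5)=+1; (−1)^{-2·-4·2}·(-1)^-4·(+1)^-2 = +1.
v=7: a=7^-6·(≡3), b=7^-10·(≡2) mod 7; (3|7)=-1, (2|7)=+1; (−1)^{-6·-10·3}·(-1)^-10·(+1)^-6 = +1.
v=3: a=3^6·(≡1), b=3^6·(≡2) mod 3; (1|3)=+1, (2|3)=-1; (−1)^{6·6·1}·(+1)^6·(-1)^6 = +1.
v=17: a=17^3·(≡16), b=17^5·(≡11) mod 17; (16|17)=+1, (11|17)=-1; (−1)^{3·5·8}·(+1)^5·(-1)^3 = -1.
|Ram(-24242, -3466606)| = 4, even; anisotropic at {11, 17, 31, ∞}.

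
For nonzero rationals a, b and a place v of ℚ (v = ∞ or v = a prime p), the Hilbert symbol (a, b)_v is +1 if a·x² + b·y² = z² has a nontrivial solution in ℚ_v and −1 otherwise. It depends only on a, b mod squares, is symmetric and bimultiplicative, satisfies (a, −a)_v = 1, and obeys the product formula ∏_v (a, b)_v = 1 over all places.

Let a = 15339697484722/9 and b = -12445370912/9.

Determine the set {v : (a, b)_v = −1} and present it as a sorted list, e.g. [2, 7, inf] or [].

Mod squares: a ≡ 39442, b ≡ -2. Check v ∈ {∞, 2, 3, 13, 37, 41}.
v=41: a=41^3·(≡14), b=41^2·(≡39) mod 41; (14|41)=-1, (39|41)=+1; (−1)^{3·2·20}·(-1)^2·(+1)^3 = +1.
v=∞: 39442 > 0 and -2 < 0  ⇒  (a,b)_∞ = +1.
v=3: a=3^-2·(≡1), b=3^-2·(≡1) mod 3; (1|3)=+1, (1|3)=+1; (−1)^{-2·-2·1}·(+1)^-2·(+1)^-2 = +1.
v=37: a=37^3·(≡10), b=37^2·(≡14) mod 37; (10|37)=+1, (14|37)=-1; (−1)^{3·2·18}·(+1)^2·(-1)^3 = -1.
v=2: v_2(a)=1, v_2(b)=5; units ≡ 1, 7 (mod 8); ε·ε+αω+βω = 0·1+1·0+5·0 ≡ 0  ⇒  (a,b)_2 = +1.
v=13: a=13^3·(≡6), b=13^2·(≡11) mod 13; (6|13)=-1, (11|13)=-1; (−1)^{3·2·6}·(-1)^2·(-1)^3 = -1.
(39442, -2 / ℚ) ramifies at {13, 37}: a division algebra.

[13, 37]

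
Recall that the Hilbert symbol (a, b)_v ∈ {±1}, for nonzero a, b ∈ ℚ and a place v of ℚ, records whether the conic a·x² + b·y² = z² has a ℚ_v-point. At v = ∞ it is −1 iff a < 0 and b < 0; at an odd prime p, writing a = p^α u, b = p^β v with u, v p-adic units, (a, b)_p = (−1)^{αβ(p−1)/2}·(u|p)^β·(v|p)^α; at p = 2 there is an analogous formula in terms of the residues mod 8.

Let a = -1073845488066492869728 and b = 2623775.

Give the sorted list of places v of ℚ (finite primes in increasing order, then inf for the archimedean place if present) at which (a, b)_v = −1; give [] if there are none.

[7, 11, 13, 47]

(a, b) ≡ (-1222, 104951) mod (ℚ^×)²; places V = {2, 5, 7, 11, 13, 29, 47, ∞}.
(a,b)_11: α=4, u≡2; β=1, v≡1 (mod 11); (2|11)=-1, (1|11)=+1; sign (−1)^0·-1^1·+1^4 = -1.
(a,b)_13: α=1, u≡1; β=0, v≡11 (mod 13); (1|13)=+1, (11|13)=-1; sign (−1)^0·+1^0·-1^1 = -1.
(a,b)_∞: sgn(-1222)=−, sgn(104951)=+, so +1.
(a,b)_29: α=4, u≡5; β=1, v≡24 (mod 29); (5|29)=+1, (24|29)=+1; sign (−1)^0·+1^1·+1^4 = +1.
(a,b)_7: α=4, u≡5; β=1, v≡3 (mod 7); (5|7)=-1, (3|7)=-1; sign (−1)^0·-1^1·-1^4 = -1.
(a,b)_47: α=3, u≡21; β=1, v≡36 (mod 47); (21|47)=+1, (36|47)=+1; sign (−1)^1·+1^1·+1^3 = -1.
(a,b)_5: α=0, u≡2; β=2, v≡1 (mod 5); (2|5)=-1, (1|5)=+1; sign (−1)^0·-1^2·+1^0 = +1.
(a,b)_2: α=5, β=0; u≡5, v≡7 (mod 8); ε(u)ε(v)=0·1, αω(v)=5·0, βω(u)=0·1; sum ≡ 0  ⇒  +1.
Ram(-1222, 104951) = {7, 11, 13, 47}; no ℚ_7-point on the conic.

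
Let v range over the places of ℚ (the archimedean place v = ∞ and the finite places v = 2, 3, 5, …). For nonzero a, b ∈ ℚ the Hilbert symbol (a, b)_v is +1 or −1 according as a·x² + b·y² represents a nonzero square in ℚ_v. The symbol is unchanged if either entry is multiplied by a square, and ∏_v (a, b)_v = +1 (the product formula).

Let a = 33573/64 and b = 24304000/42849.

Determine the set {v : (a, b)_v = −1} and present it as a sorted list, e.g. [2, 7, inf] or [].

[2, 5]

(a, b) ≡ (93, 310) mod (ℚ^×)²; places V = {2, 3, 5, 7, 19, 23, 31, ∞}.
(a,b)_23: α=0, u≡6; β=-2, v≡7 (mod 23); (6|23)=+1, (7|23)=-1; sign (−1)^0·+1^-2·-1^0 = +1.
(a,b)_∞: sgn(93)=+, sgn(310)=+, so +1.
(a,b)_2: α=-6, β=7; u≡5, v≡3 (mod 8); ε(u)ε(v)=0·1, αω(v)=-6·1, βω(u)=7·1; sum ≡ 1  ⇒  -1.
(a,b)_19: α=2, u≡16; β=0, v≡9 (mod 19); (16|19)=+1, (9|19)=+1; sign (−1)^0·+1^0·+1^2 = +1.
(a,b)_5: α=0, u≡2; β=3, v≡3 (mod 5); (2|5)=-1, (3|5)=-1; sign (−1)^0·-1^3·-1^0 = -1.
(a,b)_31: α=1, u≡30; β=1, v≡28 (mod 31); (30|31)=-1, (28|31)=+1; sign (−1)^1·-1^1·+1^1 = +1.
(a,b)_7: α=0, u≡1; β=2, v≡4 (mod 7); (1|7)=+1, (4|7)=+1; sign (−1)^0·+1^2·+1^0 = +1.
(a,b)_3: α=1, u≡1; β=-4, v≡1 (mod 3); (1|3)=+1, (1|3)=+1; sign (−1)^0·+1^-4·+1^1 = +1.
Ram(93, 310) = {2, 5}; no ℚ_2-point on the conic.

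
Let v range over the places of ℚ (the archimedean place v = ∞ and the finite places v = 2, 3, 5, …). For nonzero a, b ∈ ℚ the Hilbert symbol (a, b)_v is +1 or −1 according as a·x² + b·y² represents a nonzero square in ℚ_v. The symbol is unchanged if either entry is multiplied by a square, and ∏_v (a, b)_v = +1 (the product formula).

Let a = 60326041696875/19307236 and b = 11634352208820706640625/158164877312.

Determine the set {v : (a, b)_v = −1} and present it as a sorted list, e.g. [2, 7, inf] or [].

[2, 5]

(a, b) ≡ (115, 2) mod (ℚ^×)²; places V = {2, 3, 5, 7, 13, 23, 29, 37, ∞}.
(a,b)_29: α=2, u≡1; β=2, v≡26 (mod 29); (1|29)=+1, (26|29)=-1; sign (−1)^0·+1^2·-1^2 = +1.
(a,b)_2: α=-2, β=-15; u≡3, v≡1 (mod 8); ε(u)ε(v)=1·0, αω(v)=-2·0, βω(u)=-15·1; sum ≡ 1  ⇒  -1.
(a,b)_3: α=6, u≡1; β=6, v≡2 (mod 3); (1|3)=+1, (2|3)=-1; sign (−1)^0·+1^6·-1^6 = +1.
(a,b)_13: α=-6, u≡8; β=-6, v≡8 (mod 13); (8|13)=-1, (8|13)=-1; sign (−1)^0·-1^-6·-1^-6 = +1.
(a,b)_23: α=1, u≡10; β=2, v≡3 (mod 23); (10|23)=-1, (3|23)=+1; sign (−1)^0·-1^2·+1^1 = +1.
(a,b)_37: α=2, u≡34; β=4, v≡19 (mod 37); (34|37)=+1, (19|37)=-1; sign (−1)^0·+1^4·-1^2 = +1.
(a,b)_∞: sgn(115)=+, sgn(2)=+, so +1.
(a,b)_5: α=5, u≡3; β=8, v≡2 (mod 5); (3|5)=-1, (2|5)=-1; sign (−1)^0·-1^8·-1^5 = -1.
(a,b)_7: α=0, u≡6; β=2, v≡4 (mod 7); (6|7)=-1, (4|7)=+1; sign (−1)^0·-1^2·+1^0 = +1.
(115, 2 / ℚ) ramifies at {2, 5}: a division algebra.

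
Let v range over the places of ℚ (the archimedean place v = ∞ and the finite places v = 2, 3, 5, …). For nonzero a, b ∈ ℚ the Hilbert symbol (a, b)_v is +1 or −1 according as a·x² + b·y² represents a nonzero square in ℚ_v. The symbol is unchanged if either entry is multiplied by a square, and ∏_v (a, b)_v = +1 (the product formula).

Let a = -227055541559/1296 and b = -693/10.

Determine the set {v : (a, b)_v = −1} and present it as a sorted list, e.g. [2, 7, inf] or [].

(a, b) ≡ (-119, -770) mod (ℚ^×)²; places V = {2, 3, 5, 7, 11, 17, 19, ∞}.
(a,b)_5: α=0, u≡1; β=-1, v≡1 (mod 5); (1|5)=+1, (1|5)=+1; sign (−1)^0·+1^-1·+1^0 = +1.
(a,b)_7: α=1, u≡4; β=1, v≡2 (mod 7); (4|7)=+1, (2|7)=+1; sign (−1)^1·+1^1·+1^1 = -1.
(a,b)_3: α=-4, u≡1; β=2, v≡1 (mod 3); (1|3)=+1, (1|3)=+1; sign (−1)^0·+1^2·+1^-4 = +1.
(a,b)_17: α=1, u≡7; β=0, v≡14 (mod 17); (7|17)=-1, (14|17)=-1; sign (−1)^0·-1^0·-1^1 = -1.
(a,b)_19: α=4, u≡10; β=0, v≡1 (mod 19); (10|19)=-1, (1|19)=+1; sign (−1)^0·-1^0·+1^4 = +1.
(a,b)_11: α=4, u≡7; β=1, v≡8 (mod 11); (7|11)=-1, (8|11)=-1; sign (−1)^0·-1^1·-1^4 = -1.
(a,b)_∞: sgn(-119)=−, sgn(-770)=−, so -1.
(a,b)_2: α=-4, β=-1; u≡1, v≡7 (mod 8); ε(u)ε(v)=0·1, αω(v)=-4·0, βω(u)=-1·0; sum ≡ 0  ⇒  +1.
Ram(-119, -770) = {7, 11, 17, ∞}; no ℚ_7-point on the conic.

[7, 11, 17, inf]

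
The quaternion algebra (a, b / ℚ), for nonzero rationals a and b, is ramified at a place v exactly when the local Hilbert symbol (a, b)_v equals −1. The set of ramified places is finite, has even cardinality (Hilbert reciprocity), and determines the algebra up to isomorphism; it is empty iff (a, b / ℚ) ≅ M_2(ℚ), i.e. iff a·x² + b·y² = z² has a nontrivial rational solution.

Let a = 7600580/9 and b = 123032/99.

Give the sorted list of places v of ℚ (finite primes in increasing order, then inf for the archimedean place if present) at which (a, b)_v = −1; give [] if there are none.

(a, b) ≡ (1900145, 2002) mod (ℚ^×)²; places V = {2, 3, 5, 7, 11, 13, 23, 31, 41, ∞}.
(a,b)_2: α=2, β=3; u≡1, v≡1 (mod 8); ε(u)ε(v)=0·0, αω(v)=2·0, βω(u)=3·0; sum ≡ 0  ⇒  +1.
(a,b)_41: α=1, u≡34; β=0, v≡26 (mod 41); (34|41)=-1, (26|41)=-1; sign (−1)^0·-1^0·-1^1 = -1.
(a,b)_31: α=1, u≡7; β=0, v≡4 (mod 31); (7|31)=+1, (4|31)=+1; sign (−1)^0·+1^0·+1^1 = +1.
(a,b)_3: α=-2, u≡2; β=-2, v≡1 (mod 3); (2|3)=-1, (1|3)=+1; sign (−1)^0·-1^-2·+1^-2 = +1.
(a,b)_5: α=1, u≡4; β=0, v≡3 (mod 5); (4|5)=+1, (3|5)=-1; sign (−1)^0·+1^0·-1^1 = -1.
(a,b)_23: α=1, u≡20; β=0, v≡4 (mod 23); (20|23)=-1, (4|23)=+1; sign (−1)^0·-1^0·+1^1 = +1.
(a,b)_11: α=0, u≡1; β=-1, v≡7 (mod 11); (1|11)=+1, (7|11)=-1; sign (−1)^0·+1^-1·-1^0 = +1.
(a,b)_∞: sgn(1900145)=+, sgn(2002)=+, so +1.
(a,b)_7: α=0, u≡4; β=1, v≡6 (mod 7); (4|7)=+1, (6|7)=-1; sign (−1)^0·+1^1·-1^0 = +1.
(a,b)_13: α=1, u≡7; β=3, v≡7 (mod 13); (7|13)=-1, (7|13)=-1; sign (−1)^0·-1^3·-1^1 = +1.
Ram(1900145, 2002) = {5, 41}; no ℚ_5-point on the conic.

[5, 41]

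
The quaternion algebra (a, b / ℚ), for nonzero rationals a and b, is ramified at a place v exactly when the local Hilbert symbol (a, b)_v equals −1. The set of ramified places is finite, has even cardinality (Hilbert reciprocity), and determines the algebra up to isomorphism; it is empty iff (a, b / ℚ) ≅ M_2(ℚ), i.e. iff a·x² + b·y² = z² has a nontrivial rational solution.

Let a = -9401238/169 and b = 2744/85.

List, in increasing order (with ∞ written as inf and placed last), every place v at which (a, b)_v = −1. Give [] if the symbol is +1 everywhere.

Mod squares: a ≡ -21318, b ≡ 1190. Check v ∈ {∞, 2, 3, 5, 7, 11, 13, 17, 19}.
v=5: a=5^0·(≡3), b=5^-1·(≡2) mod 5; (3|5)=-1, (2|5)=-1; (−1)^{0·-1·2}·(-1)^-1·(-1)^0 = -1.
v=∞: -21318 < 0 and 1190 > 0  ⇒  (a,b)_∞ = +1.
v=19: a=19^1·(≡2), b=19^0·(≡3) mod 19; (2|19)=-1, (3|19)=-1; (−1)^{1·0·9}·(-1)^0·(-1)^1 = -1.
v=3: a=3^3·(≡1), b=3^0·(≡2) mod 3; (1|3)=+1, (2|3)=-1; (−1)^{3·0·1}·(+1)^0·(-1)^3 = -1.
v=11: a=11^1·(≡5), b=11^0·(≡2) mod 11; (5|11)=+1, (2|11)=-1; (−1)^{1·0·5}·(+1)^0·(-1)^1 = -1.
v=7: a=7^2·(≡1), b=7^3·(≡1) mod 7; (1|7)=+1, (1|7)=+1; (−1)^{2·3·3}·(+1)^3·(+1)^2 = +1.
v=13: a=13^-2·(≡11), b=13^0·(≡2) mod 13; (11|13)=-1, (2|13)=-1; (−1)^{-2·0·6}·(-1)^0·(-1)^-2 = +1.
v=2: v_2(a)=1, v_2(b)=3; units ≡ 5, 3 (mod 8); ε·ε+αω+βω = 0·1+1·1+3·1 ≡ 0  ⇒  (a,b)_2 = +1.
v=17: a=17^1·(≡4), b=17^-1·(≡15) mod 17; (4|17)=+1, (15|17)=+1; (−1)^{1·-1·8}·(+1)^-1·(+1)^1 = +1.
|Ram(-21318, 1190)| = 4, even; anisotropic at {3, 5, 11, 19}.

[3, 5, 11, 19]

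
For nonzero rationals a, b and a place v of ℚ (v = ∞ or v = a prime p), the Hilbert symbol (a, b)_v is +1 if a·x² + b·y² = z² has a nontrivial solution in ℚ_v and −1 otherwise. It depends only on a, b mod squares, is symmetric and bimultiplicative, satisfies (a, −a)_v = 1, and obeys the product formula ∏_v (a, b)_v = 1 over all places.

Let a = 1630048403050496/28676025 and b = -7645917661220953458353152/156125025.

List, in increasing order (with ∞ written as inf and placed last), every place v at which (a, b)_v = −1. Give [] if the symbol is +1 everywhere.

[13, 37]

(a, b) ≡ (53909, -7657) mod (ℚ^×)²; places V = {2, 3, 5, 7, 11, 13, 17, 19, 31, 37, 47, ∞}.
(a,b)_11: α=2, u≡5; β=4, v≡6 (mod 11); (5|11)=+1, (6|11)=-1; sign (−1)^0·+1^4·-1^2 = +1.
(a,b)_13: α=2, u≡11; β=3, v≡1 (mod 13); (11|13)=-1, (1|13)=+1; sign (−1)^0·-1^3·+1^2 = -1.
(a,b)_7: α=-2, u≡4; β=-4, v≡2 (mod 7); (4|7)=+1, (2|7)=+1; sign (−1)^0·+1^-4·+1^-2 = +1.
(a,b)_47: α=1, u≡22; β=2, v≡21 (mod 47); (22|47)=-1, (21|47)=+1; sign (−1)^0·-1^2·+1^1 = +1.
(a,b)_17: α=-2, u≡13; β=-2, v≡12 (mod 17); (13|17)=+1, (12|17)=-1; sign (−1)^0·+1^-2·-1^-2 = +1.
(a,b)_19: α=2, u≡5; β=5, v≡15 (mod 19); (5|19)=+1, (15|19)=-1; sign (−1)^0·+1^5·-1^2 = +1.
(a,b)_5: α=-2, u≡1; β=-2, v≡3 (mod 5); (1|5)=+1, (3|5)=-1; sign (−1)^0·+1^-2·-1^-2 = +1.
(a,b)_31: α=1, u≡13; β=1, v≡2 (mod 31); (13|31)=-1, (2|31)=+1; sign (−1)^1·-1^1·+1^1 = +1.
(a,b)_37: α=1, u≡32; β=2, v≡24 (mod 37); (32|37)=-1, (24|37)=-1; sign (−1)^0·-1^2·-1^1 = -1.
(a,b)_3: α=-4, u≡2; β=-2, v≡2 (mod 3); (2|3)=-1, (2|3)=-1; sign (−1)^0·-1^-2·-1^-4 = +1.
(a,b)_2: α=12, β=10; u≡5, v≡7 (mod 8); ε(u)ε(v)=0·1, αω(v)=12·0, βω(u)=10·1; sum ≡ 0  ⇒  +1.
(a,b)_∞: sgn(53909)=+, sgn(-7657)=−, so +1.
Ram(53909, -7657) = {13, 37}; no ℚ_13-point on the conic.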